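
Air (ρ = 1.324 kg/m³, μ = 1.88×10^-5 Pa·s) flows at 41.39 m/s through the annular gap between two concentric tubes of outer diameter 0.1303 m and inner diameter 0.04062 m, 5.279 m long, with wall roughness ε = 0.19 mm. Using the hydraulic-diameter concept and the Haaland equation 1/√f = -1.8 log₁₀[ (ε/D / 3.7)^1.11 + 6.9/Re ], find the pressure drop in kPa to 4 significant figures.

ΔP ≈ 1.630 kPa

Hydraulic diameter D_h = 4A/P = D_o - D_i = 0.1303 - 0.04062 = 0.08968 m.
Re = ρVD_h/μ = 1.324·41.39·0.08968/1.88e-05 = 2.614e+05.
ε/D_h = 0.00019/0.08968 = 0.00212; Haaland gives 1/√f = -1.8 log₁₀[0.000252+2.64e-05] = 6.4, so f = 0.02441.
ΔP = f(L/D_h)(ρV²/2) = 0.02441·5.279/0.08968·1134 = 1630 Pa.
ΔP = 1.630 kPa.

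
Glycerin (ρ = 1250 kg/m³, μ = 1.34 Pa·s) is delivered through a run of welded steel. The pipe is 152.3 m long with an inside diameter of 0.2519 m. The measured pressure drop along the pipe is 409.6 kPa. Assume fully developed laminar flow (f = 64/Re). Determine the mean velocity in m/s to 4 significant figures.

V ≈ 3.980 m/s

For laminar flow, f = 64/Re with Re = ρVD/μ, so Darcy-Weisbach reduces to ΔP = 32μLV/D². Solving for V: V = ΔP·D²/(32μL) = 4.096e+05·(0.2519)²/(32·1.34·152.3) = 3.98 m/s.
Check: Re = ρVD/μ = 1250·3.98·0.2519/1.34 = 935.2 < 2300, so the laminar assumption holds.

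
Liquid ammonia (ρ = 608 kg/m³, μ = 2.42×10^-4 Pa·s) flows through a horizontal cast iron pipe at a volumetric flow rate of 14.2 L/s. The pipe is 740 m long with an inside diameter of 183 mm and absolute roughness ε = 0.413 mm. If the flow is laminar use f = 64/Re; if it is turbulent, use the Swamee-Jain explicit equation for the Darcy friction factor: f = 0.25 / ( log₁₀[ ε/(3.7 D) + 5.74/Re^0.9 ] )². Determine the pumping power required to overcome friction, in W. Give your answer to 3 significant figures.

Q = 14.2 L/s = 14.2/1000 = 0.0142 m³/s.
Cross-sectional area A = πD²/4 = π(0.183)²/4 = 0.0263 m²; mean velocity V = Q/A = 0.0142/0.0263 = 0.5399 m/s.
Reynolds number Re = ρVD/μ = 608 · 0.5399 · 0.183 / 0.000242 = 2.482e+05.
Re > 4000 → turbulent. Relative roughness ε/D = 0.000413/0.183 = 0.00226. Swamee-Jain: f = 0.25/(log₁₀[0.00226/3.7 + 5.74/2.482e+05^0.9])² = 0.25/(log₁₀[0.00061 + 8.01e-05])² = 0.25/(-3.161)² = 0.02502.
Darcy-Weisbach: ΔP = f(L/D)(ρV²/2) = 0.02502·(740/0.183)·(608·0.5399²/2) = 0.02502·4044·88.61 = 8964 Pa.
Pumping power P = QΔP = 0.0142·8964 = 127.3 W = 127 W.

P ≈ 127 W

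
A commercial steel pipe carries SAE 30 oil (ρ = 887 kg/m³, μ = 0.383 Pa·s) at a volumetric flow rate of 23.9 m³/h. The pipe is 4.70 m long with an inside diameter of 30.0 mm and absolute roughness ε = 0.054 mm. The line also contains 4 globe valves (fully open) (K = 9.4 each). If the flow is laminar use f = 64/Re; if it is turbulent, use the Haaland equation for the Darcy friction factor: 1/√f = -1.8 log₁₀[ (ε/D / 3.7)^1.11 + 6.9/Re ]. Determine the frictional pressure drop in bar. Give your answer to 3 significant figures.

Q = 23.9 m³/h = 23.9/3600 = 0.006639 m³/s.
Cross-sectional area A = πD²/4 = π(0.03)²/4 = 0.0007069 m²; mean velocity V = Q/A = 0.006639/0.0007069 = 9.392 m/s.
Reynolds number Re = ρVD/μ = 887 · 9.392 · 0.03 / 0.383 = 652.5.
Re < 2300 → laminar flow, so f = 64/Re = 64/652.5 = 0.09808 (the turbulent correlation is not needed).
Total minor-loss coefficient ΣK = 4·9.4 = 37.6.
ΔP = [f·L/D + ΣK]·(ρV²/2) = [0.09808·4.7/0.03 + 37.6]·(887·9.392²/2) = [15.37 + 37.6]·3.912e+04 = 2.072e+06 Pa.
ΔP = 2.072e+06 Pa = 20.7 bar.

ΔP ≈ 20.7 bar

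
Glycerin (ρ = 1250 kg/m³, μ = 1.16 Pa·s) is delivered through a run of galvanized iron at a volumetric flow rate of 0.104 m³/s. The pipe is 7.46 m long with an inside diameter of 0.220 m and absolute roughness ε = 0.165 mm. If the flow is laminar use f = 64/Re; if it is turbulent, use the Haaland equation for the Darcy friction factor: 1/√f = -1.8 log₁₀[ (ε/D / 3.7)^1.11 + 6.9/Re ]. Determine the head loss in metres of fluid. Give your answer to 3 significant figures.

Cross-sectional area A = πD²/4 = π(0.22)²/4 = 0.03801 m²; mean velocity V = Q/A = 0.104/0.03801 = 2.736 m/s.
Reynolds number Re = ρVD/μ = 1250 · 2.736 · 0.22 / 1.16 = 648.6.
Re < 2300 → laminar flow, so f = 64/Re = 64/648.6 = 0.09868 (the turbulent correlation is not needed).
Darcy-Weisbach: ΔP = f(L/D)(ρV²/2) = 0.09868·(7.46/0.22)·(1250·2.736²/2) = 0.09868·33.91·4678 = 1.565e+04 Pa.
Head loss h_f = ΔP/(ρg) = 1.565e+04/(1250·9.81) = 1.28 m.

h_f ≈ 1.28 m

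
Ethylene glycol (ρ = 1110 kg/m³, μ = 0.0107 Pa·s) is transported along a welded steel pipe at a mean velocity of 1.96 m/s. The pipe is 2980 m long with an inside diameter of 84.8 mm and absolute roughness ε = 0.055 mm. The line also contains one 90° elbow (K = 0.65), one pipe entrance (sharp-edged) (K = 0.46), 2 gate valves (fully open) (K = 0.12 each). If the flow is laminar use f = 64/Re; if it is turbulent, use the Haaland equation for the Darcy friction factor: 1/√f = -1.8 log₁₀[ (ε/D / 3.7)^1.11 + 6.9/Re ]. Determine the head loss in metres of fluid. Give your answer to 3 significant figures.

Reynolds number Re = ρVD/μ = 1110 · 1.96 · 0.0848 / 0.0107 = 1.724e+04.
Re > 4000 → turbulent. Relative roughness ε/D = 5.5e-05/0.0848 = 0.000649. Haaland: 1/√f = -1.8 log₁₀[(0.000649/3.7)^1.11 + 6.9/1.724e+04] = -1.8 log₁₀[6.77e-05 + 0.0004] = 5.994, so f = 0.02784.
Total minor-loss coefficient ΣK = 1·0.65 + 1·0.46 + 2·0.12 = 1.35.
ΔP = [f·L/D + ΣK]·(ρV²/2) = [0.02784·2980/0.0848 + 1.35]·(1110·1.96²/2) = [978.2 + 1.35]·2132 = 2.088e+06 Pa.
Head loss h_f = ΔP/(ρg) = 2.088e+06/(1110·9.81) = 192 m.

h_f ≈ 192 m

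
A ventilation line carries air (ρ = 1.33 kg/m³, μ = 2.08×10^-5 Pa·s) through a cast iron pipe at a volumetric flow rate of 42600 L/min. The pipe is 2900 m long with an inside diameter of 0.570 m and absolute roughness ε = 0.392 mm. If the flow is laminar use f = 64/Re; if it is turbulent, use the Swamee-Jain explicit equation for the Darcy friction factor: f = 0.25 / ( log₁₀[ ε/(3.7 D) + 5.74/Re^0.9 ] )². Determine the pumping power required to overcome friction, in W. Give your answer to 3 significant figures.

P ≈ 393 W

Q = 42600 L/min = 42600/60000 = 0.71 m³/s.
Cross-sectional area A = πD²/4 = π(0.57)²/4 = 0.2552 m²; mean velocity V = Q/A = 0.71/0.2552 = 2.782 m/s.
Reynolds number Re = ρVD/μ = 1.33 · 2.782 · 0.57 / 2.08e-05 = 1.014e+05.
Re > 4000 → turbulent. Relative roughness ε/D = 0.000392/0.57 = 0.000688. Swamee-Jain: f = 0.25/(log₁₀[0.000688/3.7 + 5.74/1.014e+05^0.9])² = 0.25/(log₁₀[0.000186 + 0.000179])² = 0.25/(-3.438)² = 0.02116.
Darcy-Weisbach: ΔP = f(L/D)(ρV²/2) = 0.02116·(2900/0.57)·(1.33·2.782²/2) = 0.02116·5088·5.148 = 554.1 Pa.
Pumping power P = QΔP = 0.71·554.1 = 393.4 W = 393 W.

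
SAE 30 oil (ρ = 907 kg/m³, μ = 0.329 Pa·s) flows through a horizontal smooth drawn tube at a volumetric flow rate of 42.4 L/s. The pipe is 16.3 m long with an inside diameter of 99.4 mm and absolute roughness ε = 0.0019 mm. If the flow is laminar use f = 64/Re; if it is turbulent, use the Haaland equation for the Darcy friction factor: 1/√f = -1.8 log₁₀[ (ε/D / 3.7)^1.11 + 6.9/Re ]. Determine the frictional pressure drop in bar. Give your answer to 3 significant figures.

Q = 42.4 L/s = 42.4/1000 = 0.0424 m³/s.
Cross-sectional area A = πD²/4 = π(0.0994)²/4 = 0.00776 m²; mean velocity V = Q/A = 0.0424/0.00776 = 5.464 m/s.
Reynolds number Re = ρVD/μ = 907 · 5.464 · 0.0994 / 0.329 = 1497.
Re < 2300 → laminar flow, so f = 64/Re = 64/1497 = 0.04274 (the turbulent correlation is not needed).
Darcy-Weisbach: ΔP = f(L/D)(ρV²/2) = 0.04274·(16.3/0.0994)·(907·5.464²/2) = 0.04274·164·1.354e+04 = 9.49e+04 Pa.
ΔP = 9.49e+04 Pa = 0.949 bar.

ΔP ≈ 0.949 bar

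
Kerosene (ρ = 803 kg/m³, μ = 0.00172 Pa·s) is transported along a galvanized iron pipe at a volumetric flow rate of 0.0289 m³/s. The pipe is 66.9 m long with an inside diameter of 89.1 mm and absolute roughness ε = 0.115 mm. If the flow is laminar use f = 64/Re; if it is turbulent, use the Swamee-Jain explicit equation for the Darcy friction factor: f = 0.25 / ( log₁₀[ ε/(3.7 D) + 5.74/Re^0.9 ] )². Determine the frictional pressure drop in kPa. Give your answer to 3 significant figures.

ΔP ≈ 144 kPa

Cross-sectional area A = πD²/4 = π(0.0891)²/4 = 0.006235 m²; mean velocity V = Q/A = 0.0289/0.006235 = 4.635 m/s.
Reynolds number Re = ρVD/μ = 803 · 4.635 · 0.0891 / 0.00172 = 1.928e+05.
Re > 4000 → turbulent. Relative roughness ε/D = 0.000115/0.0891 = 0.00129. Swamee-Jain: f = 0.25/(log₁₀[0.00129/3.7 + 5.74/1.928e+05^0.9])² = 0.25/(log₁₀[0.000349 + 0.000101])² = 0.25/(-3.347)² = 0.02231.
Darcy-Weisbach: ΔP = f(L/D)(ρV²/2) = 0.02231·(66.9/0.0891)·(803·4.635²/2) = 0.02231·750.8·8626 = 1.445e+05 Pa.
ΔP = 1.445e+05 Pa = 144 kPa.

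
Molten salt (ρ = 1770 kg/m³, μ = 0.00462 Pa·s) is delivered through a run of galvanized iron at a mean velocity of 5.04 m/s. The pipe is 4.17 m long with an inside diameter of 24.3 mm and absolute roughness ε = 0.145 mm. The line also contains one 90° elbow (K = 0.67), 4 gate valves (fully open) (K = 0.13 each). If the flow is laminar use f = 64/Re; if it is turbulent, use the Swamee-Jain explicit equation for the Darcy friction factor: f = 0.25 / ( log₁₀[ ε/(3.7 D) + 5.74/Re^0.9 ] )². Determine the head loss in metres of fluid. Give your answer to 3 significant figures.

Reynolds number Re = ρVD/μ = 1770 · 5.04 · 0.0243 / 0.00462 = 4.692e+04.
Re > 4000 → turbulent. Relative roughness ε/D = 0.000145/0.0243 = 0.00597. Swamee-Jain: f = 0.25/(log₁₀[0.00597/3.7 + 5.74/4.692e+04^0.9])² = 0.25/(log₁₀[0.00161 + 0.000359])² = 0.25/(-2.705)² = 0.03416.
Total minor-loss coefficient ΣK = 1·0.67 + 4·0.13 = 1.19.
ΔP = [f·L/D + ΣK]·(ρV²/2) = [0.03416·4.17/0.0243 + 1.19]·(1770·5.04²/2) = [5.862 + 1.19]·2.248e+04 = 1.585e+05 Pa.
Head loss h_f = ΔP/(ρg) = 1.585e+05/(1770·9.81) = 9.13 m.

h_f ≈ 9.13 m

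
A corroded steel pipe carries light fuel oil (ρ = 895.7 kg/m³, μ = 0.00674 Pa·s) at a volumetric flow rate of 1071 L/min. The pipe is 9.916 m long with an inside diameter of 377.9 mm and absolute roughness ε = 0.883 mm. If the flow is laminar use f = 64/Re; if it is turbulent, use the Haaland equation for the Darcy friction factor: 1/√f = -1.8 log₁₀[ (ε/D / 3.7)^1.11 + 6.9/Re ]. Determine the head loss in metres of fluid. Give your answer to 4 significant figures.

Q = 1071 L/min = 1071/60000 = 0.01785 m³/s.
Cross-sectional area A = πD²/4 = π(0.3779)²/4 = 0.1122 m²; mean velocity V = Q/A = 0.01785/0.1122 = 0.1591 m/s.
Reynolds number Re = ρVD/μ = 895.7 · 0.1591 · 0.3779 / 0.00674 = 7992.
Re > 4000 → turbulent. Relative roughness ε/D = 0.000883/0.3779 = 0.00234. Haaland: 1/√f = -1.8 log₁₀[(0.00234/3.7)^1.11 + 6.9/7992] = -1.8 log₁₀[0.000281 + 0.000863] = 5.295, so f = 0.03567.
Darcy-Weisbach: ΔP = f(L/D)(ρV²/2) = 0.03567·(9.916/0.3779)·(895.7·0.1591²/2) = 0.03567·26.24·11.34 = 10.62 Pa.
Head loss h_f = ΔP/(ρg) = 10.62/(895.7·9.81) = 0.001208 m.

h_f ≈ 0.001208 m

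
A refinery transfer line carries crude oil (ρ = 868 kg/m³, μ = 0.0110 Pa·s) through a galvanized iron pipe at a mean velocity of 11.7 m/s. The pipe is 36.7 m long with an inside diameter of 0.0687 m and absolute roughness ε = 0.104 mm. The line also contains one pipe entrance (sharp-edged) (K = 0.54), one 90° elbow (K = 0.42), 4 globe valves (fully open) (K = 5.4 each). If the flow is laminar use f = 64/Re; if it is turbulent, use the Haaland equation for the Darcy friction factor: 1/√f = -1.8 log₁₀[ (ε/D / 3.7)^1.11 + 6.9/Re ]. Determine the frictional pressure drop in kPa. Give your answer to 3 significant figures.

Reynolds number Re = ρVD/μ = 868 · 11.7 · 0.0687 / 0.011 = 6.343e+04.
Re > 4000 → turbulent. Relative roughness ε/D = 0.000104/0.0687 = 0.00151. Haaland: 1/√f = -1.8 log₁₀[(0.00151/3.7)^1.11 + 6.9/6.343e+04] = -1.8 log₁₀[0.000173 + 0.000109] = 6.389, so f = 0.0245.
Total minor-loss coefficient ΣK = 1·0.54 + 1·0.42 + 4·5.4 = 22.6.
ΔP = [f·L/D + ΣK]·(ρV²/2) = [0.0245·36.7/0.0687 + 22.6]·(868·11.7²/2) = [13.09 + 22.6]·5.941e+04 = 2.118e+06 Pa.
ΔP = 2.118e+06 Pa = 2120 kPa.

ΔP ≈ 2120 kPa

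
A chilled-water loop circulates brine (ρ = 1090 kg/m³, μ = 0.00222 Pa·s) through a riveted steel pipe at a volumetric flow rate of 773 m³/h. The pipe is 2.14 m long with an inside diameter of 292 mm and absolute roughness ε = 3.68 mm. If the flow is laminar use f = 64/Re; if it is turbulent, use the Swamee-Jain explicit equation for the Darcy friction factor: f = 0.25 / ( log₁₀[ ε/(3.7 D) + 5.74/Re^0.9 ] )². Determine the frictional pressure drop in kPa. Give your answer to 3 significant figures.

Q = 773 m³/h = 773/3600 = 0.2147 m³/s.
Cross-sectional area A = πD²/4 = π(0.292)²/4 = 0.06697 m²; mean velocity V = Q/A = 0.2147/0.06697 = 3.206 m/s.
Reynolds number Re = ρVD/μ = 1090 · 3.206 · 0.292 / 0.00222 = 4.597e+05.
Re > 4000 → turbulent. Relative roughness ε/D = 0.00368/0.292 = 0.0126. Swamee-Jain: f = 0.25/(log₁₀[0.0126/3.7 + 5.74/4.597e+05^0.9])² = 0.25/(log₁₀[0.00341 + 4.6e-05])² = 0.25/(-2.462)² = 0.04125.
Darcy-Weisbach: ΔP = f(L/D)(ρV²/2) = 0.04125·(2.14/0.292)·(1090·3.206²/2) = 0.04125·7.329·5603 = 1694 Pa.
ΔP = 1694 Pa = 1.69 kPa.

ΔP ≈ 1.69 kPa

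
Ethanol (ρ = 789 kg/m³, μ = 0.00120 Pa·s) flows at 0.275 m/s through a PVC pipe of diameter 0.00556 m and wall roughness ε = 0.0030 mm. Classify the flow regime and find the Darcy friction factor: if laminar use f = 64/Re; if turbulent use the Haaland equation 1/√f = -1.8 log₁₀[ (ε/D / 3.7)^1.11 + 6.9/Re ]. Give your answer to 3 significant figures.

f ≈ 0.0637

Re = ρVD/μ = 789·0.275·0.00556/0.0012 = 1005.
Re < 2300 → laminar, so f = 64/Re = 0.06366 (roughness is irrelevant in laminar flow).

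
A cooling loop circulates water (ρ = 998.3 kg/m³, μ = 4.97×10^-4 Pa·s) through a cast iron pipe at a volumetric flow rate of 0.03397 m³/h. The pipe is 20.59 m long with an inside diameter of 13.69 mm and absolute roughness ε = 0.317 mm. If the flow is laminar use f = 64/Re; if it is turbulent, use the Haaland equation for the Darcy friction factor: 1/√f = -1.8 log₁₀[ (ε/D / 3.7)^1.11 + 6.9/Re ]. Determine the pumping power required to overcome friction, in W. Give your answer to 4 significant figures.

P ≈ 0.001057 W

Q = 0.03397 m³/h = 0.03397/3600 = 9.436e-06 m³/s.
Cross-sectional area A = πD²/4 = π(0.01369)²/4 = 0.0001472 m²; mean velocity V = Q/A = 9.436e-06/0.0001472 = 0.06411 m/s.
Reynolds number Re = ρVD/μ = 998.3 · 0.06411 · 0.01369 / 0.000497 = 1763.
Re < 2300 → laminar flow, so f = 64/Re = 64/1763 = 0.03631 (the turbulent correlation is not needed).
Darcy-Weisbach: ΔP = f(L/D)(ρV²/2) = 0.03631·(20.59/0.01369)·(998.3·0.06411²/2) = 0.03631·1504·2.051 = 112 Pa.
Pumping power P = QΔP = 9.436e-06·112 = 0.0010569 W = 0.001057 W.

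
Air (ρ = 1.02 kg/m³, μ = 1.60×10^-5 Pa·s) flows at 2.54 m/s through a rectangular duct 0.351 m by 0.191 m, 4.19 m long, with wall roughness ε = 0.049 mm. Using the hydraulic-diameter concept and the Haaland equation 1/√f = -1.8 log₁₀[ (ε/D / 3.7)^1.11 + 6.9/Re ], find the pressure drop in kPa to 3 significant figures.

Hydraulic diameter D_h = 4A/P = 4·(0.351·0.191)/(2·(0.351+0.191)) = 0.2682/1.084 = 0.2474 m.
Re = ρVD_h/μ = 1.02·2.54·0.2474/1.6e-05 = 4.006e+04.
ε/D_h = 4.9e-05/0.2474 = 0.000198; Haaland gives 1/√f = -1.8 log₁₀[1.81e-05+0.000172] = 6.697, so f = 0.0223.
ΔP = f(L/D_h)(ρV²/2) = 0.0223·4.19/0.2474·3.29 = 1.243 Pa.
ΔP = 0.00124 kPa.

ΔP ≈ 0.00124 kPa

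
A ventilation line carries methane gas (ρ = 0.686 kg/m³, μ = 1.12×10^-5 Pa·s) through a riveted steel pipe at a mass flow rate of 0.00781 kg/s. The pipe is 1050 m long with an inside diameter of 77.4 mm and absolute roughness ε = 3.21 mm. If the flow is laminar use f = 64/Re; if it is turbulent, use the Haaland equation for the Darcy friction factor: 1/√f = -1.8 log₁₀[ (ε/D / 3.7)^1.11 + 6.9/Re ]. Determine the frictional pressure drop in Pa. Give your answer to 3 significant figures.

A = πD²/4 = π(0.0774)²/4 = 0.004705 m²; mean velocity V = ṁ/(ρA) = 0.00781/(0.686 · 0.004705) = 2.42 m/s.
Reynolds number Re = ρVD/μ = 0.686 · 2.42 · 0.0774 / 1.12e-05 = 1.147e+04.
Re > 4000 → turbulent. Relative roughness ε/D = 0.00321/0.0774 = 0.0415. Haaland: 1/√f = -1.8 log₁₀[(0.0415/3.7)^1.11 + 6.9/1.147e+04] = -1.8 log₁₀[0.00684 + 0.000602] = 3.831, so f = 0.06813.
Darcy-Weisbach: ΔP = f(L/D)(ρV²/2) = 0.06813·(1050/0.0774)·(0.686·2.42²/2) = 0.06813·1.357e+04·2.008 = 1856 Pa.

ΔP ≈ 1860 Pa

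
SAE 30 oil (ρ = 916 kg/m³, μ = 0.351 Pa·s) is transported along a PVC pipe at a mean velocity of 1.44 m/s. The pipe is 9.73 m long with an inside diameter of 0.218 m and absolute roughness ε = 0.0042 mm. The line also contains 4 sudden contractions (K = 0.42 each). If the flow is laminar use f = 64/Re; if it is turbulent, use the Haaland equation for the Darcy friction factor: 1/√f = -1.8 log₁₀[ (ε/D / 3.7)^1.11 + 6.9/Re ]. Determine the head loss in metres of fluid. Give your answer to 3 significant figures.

h_f ≈ 0.546 m

Reynolds number Re = ρVD/μ = 916 · 1.44 · 0.218 / 0.351 = 819.2.
Re < 2300 → laminar flow, so f = 64/Re = 64/819.2 = 0.07812 (the turbulent correlation is not needed).
Total minor-loss coefficient ΣK = 4·0.42 = 1.68.
ΔP = [f·L/D + ΣK]·(ρV²/2) = [0.07812·9.73/0.218 + 1.68]·(916·1.44²/2) = [3.487 + 1.68]·949.7 = 4907 Pa.
Head loss h_f = ΔP/(ρg) = 4907/(916·9.81) = 0.546 m.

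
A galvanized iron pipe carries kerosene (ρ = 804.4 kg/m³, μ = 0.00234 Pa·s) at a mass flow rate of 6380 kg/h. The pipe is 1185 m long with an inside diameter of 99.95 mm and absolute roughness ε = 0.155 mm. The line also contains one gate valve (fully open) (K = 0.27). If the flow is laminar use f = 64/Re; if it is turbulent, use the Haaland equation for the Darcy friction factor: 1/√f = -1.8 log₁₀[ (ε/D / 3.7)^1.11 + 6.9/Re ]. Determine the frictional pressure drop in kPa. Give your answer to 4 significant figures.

ṁ = 6380 kg/h = 6380/3600 = 1.772 kg/s.
A = πD²/4 = π(0.09995)²/4 = 0.007846 m²; mean velocity V = ṁ/(ρA) = 1.772/(804.4 · 0.007846) = 0.2808 m/s.
Reynolds number Re = ρVD/μ = 804.4 · 0.2808 · 0.09995 / 0.00234 = 9648.
Re > 4000 → turbulent. Relative roughness ε/D = 0.000155/0.09995 = 0.00155. Haaland: 1/√f = -1.8 log₁₀[(0.00155/3.7)^1.11 + 6.9/9648] = -1.8 log₁₀[0.000178 + 0.000715] = 5.488, so f = 0.0332.
Total minor-loss coefficient ΣK = 1·0.27 = 0.27.
ΔP = [f·L/D + ΣK]·(ρV²/2) = [0.0332·1185/0.09995 + 0.27]·(804.4·0.2808²/2) = [393.6 + 0.27]·31.71 = 1.249e+04 Pa.
ΔP = 1.249e+04 Pa = 12.49 kPa.

ΔP ≈ 12.49 kPa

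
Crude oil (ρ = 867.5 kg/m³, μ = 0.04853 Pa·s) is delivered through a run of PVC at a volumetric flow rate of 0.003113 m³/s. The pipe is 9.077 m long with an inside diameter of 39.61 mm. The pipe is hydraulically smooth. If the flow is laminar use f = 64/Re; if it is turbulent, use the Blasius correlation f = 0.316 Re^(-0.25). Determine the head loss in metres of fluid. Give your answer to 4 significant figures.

Cross-sectional area A = πD²/4 = π(0.03961)²/4 = 0.001232 m²; mean velocity V = Q/A = 0.003113/0.001232 = 2.526 m/s.
Reynolds number Re = ρVD/μ = 867.5 · 2.526 · 0.03961 / 0.0485 = 1789.
Re < 2300 → laminar flow, so f = 64/Re = 64/1789 = 0.03578 (the turbulent correlation is not needed).
Darcy-Weisbach: ΔP = f(L/D)(ρV²/2) = 0.03578·(9.077/0.03961)·(867.5·2.526²/2) = 0.03578·229.2·2768 = 2.27e+04 Pa.
Head loss h_f = ΔP/(ρg) = 2.27e+04/(867.5·9.81) = 2.667 m.

h_f ≈ 2.667 m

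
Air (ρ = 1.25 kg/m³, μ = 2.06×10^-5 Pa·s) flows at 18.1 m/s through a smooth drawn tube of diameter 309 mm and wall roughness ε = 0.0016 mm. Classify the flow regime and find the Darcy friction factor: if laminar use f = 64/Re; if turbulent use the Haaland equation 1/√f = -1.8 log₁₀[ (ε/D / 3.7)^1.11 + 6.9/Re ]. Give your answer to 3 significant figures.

Re = ρVD/μ = 1.25·18.1·0.309/2.06e-05 = 3.394e+05.
Re > 4000 → turbulent. ε/D = 1.6e-06/0.309 = 5.18e-06; Haaland: 1/√f = -1.8 log₁₀[3.18e-07 + 2.03e-05] = 8.433, so f = 0.01406.

f ≈ 0.0141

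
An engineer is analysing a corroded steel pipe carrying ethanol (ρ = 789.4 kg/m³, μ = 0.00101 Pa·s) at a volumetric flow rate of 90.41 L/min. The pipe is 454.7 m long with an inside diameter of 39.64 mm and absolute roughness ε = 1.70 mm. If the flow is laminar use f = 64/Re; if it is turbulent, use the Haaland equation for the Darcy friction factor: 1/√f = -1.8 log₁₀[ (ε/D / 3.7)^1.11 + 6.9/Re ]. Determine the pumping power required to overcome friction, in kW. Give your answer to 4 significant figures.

P ≈ 0.6868 kW

Q = 90.41 L/min = 90.41/60000 = 0.001507 m³/s.
Cross-sectional area A = πD²/4 = π(0.03964)²/4 = 0.001234 m²; mean velocity V = Q/A = 0.001507/0.001234 = 1.221 m/s.
Reynolds number Re = ρVD/μ = 789.4 · 1.221 · 0.03964 / 0.00101 = 3.783e+04.
Re > 4000 → turbulent. Relative roughness ε/D = 0.0017/0.03964 = 0.0429. Haaland: 1/√f = -1.8 log₁₀[(0.0429/3.7)^1.11 + 6.9/3.783e+04] = -1.8 log₁₀[0.0071 + 0.000182] = 3.848, so f = 0.06753.
Darcy-Weisbach: ΔP = f(L/D)(ρV²/2) = 0.06753·(454.7/0.03964)·(789.4·1.221²/2) = 0.06753·1.147e+04·588.4 = 4.558e+05 Pa.
Pumping power P = QΔP = 0.001507·4.558e+05 = 686.84 W = 0.6868 kW.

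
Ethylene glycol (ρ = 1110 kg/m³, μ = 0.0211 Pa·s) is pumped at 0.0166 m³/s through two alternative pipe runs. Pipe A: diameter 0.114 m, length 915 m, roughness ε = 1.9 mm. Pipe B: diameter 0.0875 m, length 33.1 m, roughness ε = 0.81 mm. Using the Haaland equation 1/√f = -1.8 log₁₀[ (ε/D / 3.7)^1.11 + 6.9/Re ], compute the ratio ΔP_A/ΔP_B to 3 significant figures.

Pipe A: V = Q/A = 0.0166/0.01021 = 1.626 m/s; Re = 9753; ε/D = 0.0167; Haaland → f = 0.04955; ΔP_A = f(L/D)(ρV²/2) = 5.838e+05 Pa.
Pipe B: V = Q/A = 0.0166/0.006013 = 2.761 m/s; Re = 1.271e+04; ε/D = 0.00926; Haaland → f = 0.04124; ΔP_B = f(L/D)(ρV²/2) = 6.598e+04 Pa.
ΔP_A/ΔP_B = 5.838e+05/6.598e+04 = 8.85.

ΔP_A/ΔP_B ≈ 8.85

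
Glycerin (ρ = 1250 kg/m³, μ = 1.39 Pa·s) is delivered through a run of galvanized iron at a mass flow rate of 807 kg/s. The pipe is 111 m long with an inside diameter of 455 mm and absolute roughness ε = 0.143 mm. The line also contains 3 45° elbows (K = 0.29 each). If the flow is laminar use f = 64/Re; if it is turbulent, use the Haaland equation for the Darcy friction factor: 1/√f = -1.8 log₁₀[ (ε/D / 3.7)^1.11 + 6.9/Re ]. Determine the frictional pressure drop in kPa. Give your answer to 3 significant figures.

ΔP ≈ 103 kPa

A = πD²/4 = π(0.455)²/4 = 0.1626 m²; mean velocity V = ṁ/(ρA) = 807/(1250 · 0.1626) = 3.971 m/s.
Reynolds number Re = ρVD/μ = 1250 · 3.971 · 0.455 / 1.39 = 1625.
Re < 2300 → laminar flow, so f = 64/Re = 64/1625 = 0.03939 (the turbulent correlation is not needed).
Total minor-loss coefficient ΣK = 3·0.29 = 0.87.
ΔP = [f·L/D + ΣK]·(ρV²/2) = [0.03939·111/0.455 + 0.87]·(1250·3.971²/2) = [9.61 + 0.87]·9853 = 1.033e+05 Pa.
ΔP = 1.033e+05 Pa = 103 kPa.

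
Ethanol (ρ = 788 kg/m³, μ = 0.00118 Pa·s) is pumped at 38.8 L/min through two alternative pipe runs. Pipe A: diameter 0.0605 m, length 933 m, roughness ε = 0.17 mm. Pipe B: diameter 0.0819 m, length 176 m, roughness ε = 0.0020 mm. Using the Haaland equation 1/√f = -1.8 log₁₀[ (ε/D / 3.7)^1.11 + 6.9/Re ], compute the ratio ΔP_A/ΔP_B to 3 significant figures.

Pipe A: V = Q/A = 0.0006467/0.002875 = 0.2249 m/s; Re = 9088; ε/D = 0.00281; Haaland → f = 0.0353; ΔP_A = f(L/D)(ρV²/2) = 1.085e+04 Pa.
Pipe B: V = Q/A = 0.0006467/0.005268 = 0.1228 m/s; Re = 6714; ε/D = 2.44e-05; Haaland → f = 0.03458; ΔP_B = f(L/D)(ρV²/2) = 441.2 Pa.
ΔP_A/ΔP_B = 1.085e+04/441.2 = 24.6.

ΔP_A/ΔP_B ≈ 24.6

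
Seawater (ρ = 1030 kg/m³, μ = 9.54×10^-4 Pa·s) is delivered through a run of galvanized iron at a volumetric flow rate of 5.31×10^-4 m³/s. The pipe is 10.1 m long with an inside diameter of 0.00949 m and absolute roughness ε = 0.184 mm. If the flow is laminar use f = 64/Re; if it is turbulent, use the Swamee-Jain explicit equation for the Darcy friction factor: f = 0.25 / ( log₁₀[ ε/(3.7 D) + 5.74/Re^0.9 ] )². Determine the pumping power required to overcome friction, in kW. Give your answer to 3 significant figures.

Cross-sectional area A = πD²/4 = π(0.00949)²/4 = 7.073e-05 m²; mean velocity V = Q/A = 0.000531/7.073e-05 = 7.507 m/s.
Reynolds number Re = ρVD/μ = 1030 · 7.507 · 0.00949 / 0.000954 = 7.692e+04.
Re > 4000 → turbulent. Relative roughness ε/D = 0.000184/0.00949 = 0.0194. Swamee-Jain: f = 0.25/(log₁₀[0.0194/3.7 + 5.74/7.692e+04^0.9])² = 0.25/(log₁₀[0.00524 + 0.00023])² = 0.25/(-2.262)² = 0.04886.
Darcy-Weisbach: ΔP = f(L/D)(ρV²/2) = 0.04886·(10.1/0.00949)·(1030·7.507²/2) = 0.04886·1064·2.902e+04 = 1.509e+06 Pa.
Pumping power P = QΔP = 0.000531·1.509e+06 = 801.4 W = 0.801 kW.

P ≈ 0.801 kW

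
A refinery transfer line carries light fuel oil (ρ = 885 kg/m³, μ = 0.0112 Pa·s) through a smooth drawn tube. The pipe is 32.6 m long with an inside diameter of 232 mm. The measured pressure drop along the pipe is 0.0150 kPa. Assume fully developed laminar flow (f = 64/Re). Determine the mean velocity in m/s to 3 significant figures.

V ≈ 0.0691 m/s

For laminar flow, f = 64/Re with Re = ρVD/μ, so Darcy-Weisbach reduces to ΔP = 32μLV/D². Solving for V: V = ΔP·D²/(32μL) = 15·(0.232)²/(32·0.0112·32.6) = 0.0691 m/s.
Check: Re = ρVD/μ = 885·0.0691·0.232/0.0112 = 1267 < 2300, so the laminar assumption holds.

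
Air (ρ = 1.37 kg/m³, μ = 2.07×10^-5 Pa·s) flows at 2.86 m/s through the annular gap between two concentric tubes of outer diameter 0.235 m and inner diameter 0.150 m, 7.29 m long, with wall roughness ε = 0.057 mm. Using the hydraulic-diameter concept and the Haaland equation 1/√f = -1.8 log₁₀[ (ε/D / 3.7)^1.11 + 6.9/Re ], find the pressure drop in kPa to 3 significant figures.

Hydraulic diameter D_h = 4A/P = D_o - D_i = 0.235 - 0.15 = 0.085 m.
Re = ρVD_h/μ = 1.37·2.86·0.085/2.07e-05 = 1.609e+04.
ε/D_h = 5.7e-05/0.085 = 0.000671; Haaland gives 1/√f = -1.8 log₁₀[7.03e-05+0.000429] = 5.943, so f = 0.02831.
ΔP = f(L/D_h)(ρV²/2) = 0.02831·7.29/0.085·5.603 = 13.6 Pa.
ΔP = 0.0136 kPa.

ΔP ≈ 0.0136 kPa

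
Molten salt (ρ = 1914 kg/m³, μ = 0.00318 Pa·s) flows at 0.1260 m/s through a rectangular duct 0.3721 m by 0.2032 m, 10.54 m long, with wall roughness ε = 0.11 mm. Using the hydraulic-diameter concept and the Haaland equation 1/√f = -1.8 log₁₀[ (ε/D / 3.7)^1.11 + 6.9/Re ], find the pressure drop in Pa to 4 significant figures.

Hydraulic diameter D_h = 4A/P = 4·(0.3721·0.2032)/(2·(0.3721+0.2032)) = 0.3024/1.151 = 0.2629 m.
Re = ρVD_h/μ = 1914·0.126·0.2629/0.00318 = 1.993e+04.
ε/D_h = 0.00011/0.2629 = 0.000418; Haaland gives 1/√f = -1.8 log₁₀[4.16e-05+0.000346] = 6.141, so f = 0.02652.
ΔP = f(L/D_h)(ρV²/2) = 0.02652·10.54/0.2629·15.19 = 16.16 Pa.

ΔP ≈ 16.16 Pa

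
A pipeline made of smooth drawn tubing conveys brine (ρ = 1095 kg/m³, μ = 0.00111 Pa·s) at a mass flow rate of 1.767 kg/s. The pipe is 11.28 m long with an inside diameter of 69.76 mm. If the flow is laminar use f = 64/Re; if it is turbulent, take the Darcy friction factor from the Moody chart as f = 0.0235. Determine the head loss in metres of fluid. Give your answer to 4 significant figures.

h_f ≈ 0.03452 m

A = πD²/4 = π(0.06976)²/4 = 0.003822 m²; mean velocity V = ṁ/(ρA) = 1.767/(1095 · 0.003822) = 0.4222 m/s.
Reynolds number Re = ρVD/μ = 1095 · 0.4222 · 0.06976 / 0.00111 = 2.905e+04.
Re > 4000 → turbulent; use the Moody-chart value f = 0.0235.
Darcy-Weisbach: ΔP = f(L/D)(ρV²/2) = 0.0235·(11.28/0.06976)·(1095·0.4222²/2) = 0.0235·161.7·97.59 = 370.8 Pa.
Head loss h_f = ΔP/(ρg) = 370.8/(1095·9.81) = 0.03452 m.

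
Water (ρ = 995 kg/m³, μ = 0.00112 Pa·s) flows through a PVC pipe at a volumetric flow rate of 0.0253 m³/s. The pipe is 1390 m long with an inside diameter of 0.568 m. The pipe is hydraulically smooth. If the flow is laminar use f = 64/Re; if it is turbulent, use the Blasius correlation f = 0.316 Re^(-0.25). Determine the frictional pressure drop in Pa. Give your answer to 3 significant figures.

ΔP ≈ 256 Pa

Cross-sectional area A = πD²/4 = π(0.568)²/4 = 0.2534 m²; mean velocity V = Q/A = 0.0253/0.2534 = 0.09985 m/s.
Reynolds number Re = ρVD/μ = 995 · 0.09985 · 0.568 / 0.00112 = 5.038e+04.
Re > 4000 → turbulent. Smooth-pipe (Blasius): f = 0.316 Re^(-0.25) = 0.316/(5.038e+04)^0.25 = 0.02109.
Darcy-Weisbach: ΔP = f(L/D)(ρV²/2) = 0.02109·(1390/0.568)·(995·0.09985²/2) = 0.02109·2447·4.96 = 256 Pa.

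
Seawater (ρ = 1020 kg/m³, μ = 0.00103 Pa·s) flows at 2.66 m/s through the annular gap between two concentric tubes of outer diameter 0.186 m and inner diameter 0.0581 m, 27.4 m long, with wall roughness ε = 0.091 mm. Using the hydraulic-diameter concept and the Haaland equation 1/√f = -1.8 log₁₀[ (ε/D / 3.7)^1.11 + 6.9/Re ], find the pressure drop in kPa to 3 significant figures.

Hydraulic diameter D_h = 4A/P = D_o - D_i = 0.186 - 0.0581 = 0.1279 m.
Re = ρVD_h/μ = 1020·2.66·0.1279/0.00103 = 3.369e+05.
ε/D_h = 9.1e-05/0.1279 = 0.000711; Haaland gives 1/√f = -1.8 log₁₀[7.5e-05+2.05e-05] = 7.236, so f = 0.0191.
ΔP = f(L/D_h)(ρV²/2) = 0.0191·27.4/0.1279·3609 = 1.476e+04 Pa.
ΔP = 14.8 kPa.

ΔP ≈ 14.8 kPa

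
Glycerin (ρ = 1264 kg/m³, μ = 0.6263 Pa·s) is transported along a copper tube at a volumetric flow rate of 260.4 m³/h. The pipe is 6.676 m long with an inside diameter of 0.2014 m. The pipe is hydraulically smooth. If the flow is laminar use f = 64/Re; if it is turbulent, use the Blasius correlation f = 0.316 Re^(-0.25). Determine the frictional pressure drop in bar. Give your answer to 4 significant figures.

ΔP ≈ 0.07490 bar

Q = 260.4 m³/h = 260.4/3600 = 0.07233 m³/s.
Cross-sectional area A = πD²/4 = π(0.2014)²/4 = 0.03186 m²; mean velocity V = Q/A = 0.07233/0.03186 = 2.271 m/s.
Reynolds number Re = ρVD/μ = 1264 · 2.271 · 0.2014 / 0.626 = 922.9.
Re < 2300 → laminar flow, so f = 64/Re = 64/922.9 = 0.06935 (the turbulent correlation is not needed).
Darcy-Weisbach: ΔP = f(L/D)(ρV²/2) = 0.06935·(6.676/0.2014)·(1264·2.271²/2) = 0.06935·33.15·3258 = 7490 Pa.
ΔP = 7490 Pa = 0.07490 bar.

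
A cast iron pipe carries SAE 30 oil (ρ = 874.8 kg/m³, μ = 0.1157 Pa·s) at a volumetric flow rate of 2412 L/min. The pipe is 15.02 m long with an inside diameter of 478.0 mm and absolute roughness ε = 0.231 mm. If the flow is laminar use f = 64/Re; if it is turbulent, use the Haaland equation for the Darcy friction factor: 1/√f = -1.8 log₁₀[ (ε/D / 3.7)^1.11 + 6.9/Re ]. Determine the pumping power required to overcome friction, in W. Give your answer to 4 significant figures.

Q = 2412 L/min = 2412/60000 = 0.0402 m³/s.
Cross-sectional area A = πD²/4 = π(0.478)²/4 = 0.1795 m²; mean velocity V = Q/A = 0.0402/0.1795 = 0.224 m/s.
Reynolds number Re = ρVD/μ = 874.8 · 0.224 · 0.478 / 0.116 = 809.6.
Re < 2300 → laminar flow, so f = 64/Re = 64/809.6 = 0.07905 (the turbulent correlation is not needed).
Darcy-Weisbach: ΔP = f(L/D)(ρV²/2) = 0.07905·(15.02/0.478)·(874.8·0.224²/2) = 0.07905·31.42·21.95 = 54.52 Pa.
Pumping power P = QΔP = 0.0402·54.52 = 2.1918 W = 2.192 W.

P ≈ 2.192 W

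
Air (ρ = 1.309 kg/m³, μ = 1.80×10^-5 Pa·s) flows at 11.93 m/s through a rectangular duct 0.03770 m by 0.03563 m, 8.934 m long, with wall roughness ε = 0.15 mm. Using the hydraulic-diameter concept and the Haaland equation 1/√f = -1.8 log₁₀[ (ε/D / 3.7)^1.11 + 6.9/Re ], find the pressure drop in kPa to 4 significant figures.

Hydraulic diameter D_h = 4A/P = 4·(0.0377·0.03563)/(2·(0.0377+0.03563)) = 0.005373/0.1467 = 0.03664 m.
Re = ρVD_h/μ = 1.309·11.93·0.03664/1.8e-05 = 3.178e+04.
ε/D_h = 0.00015/0.03664 = 0.00409; Haaland gives 1/√f = -1.8 log₁₀[0.000523+0.000217] = 5.635, so f = 0.03149.
ΔP = f(L/D_h)(ρV²/2) = 0.03149·8.934/0.03664·93.15 = 715.4 Pa.
ΔP = 0.7154 kPa.

ΔP ≈ 0.7154 kPa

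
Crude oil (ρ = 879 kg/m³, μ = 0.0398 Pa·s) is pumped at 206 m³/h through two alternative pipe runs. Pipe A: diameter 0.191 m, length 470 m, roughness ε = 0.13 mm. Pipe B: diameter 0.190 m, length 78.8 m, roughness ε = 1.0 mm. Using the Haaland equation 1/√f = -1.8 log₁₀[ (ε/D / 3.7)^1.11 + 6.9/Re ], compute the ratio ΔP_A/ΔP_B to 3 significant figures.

ΔP_A/ΔP_B ≈ 4.97

Pipe A: V = Q/A = 0.05722/0.02865 = 1.997 m/s; Re = 8425; ε/D = 0.000681; Haaland → f = 0.03317; ΔP_A = f(L/D)(ρV²/2) = 1.431e+05 Pa.
Pipe B: V = Q/A = 0.05722/0.02835 = 2.018 m/s; Re = 8469; ε/D = 0.00526; Haaland → f = 0.03875; ΔP_B = f(L/D)(ρV²/2) = 2.877e+04 Pa.
ΔP_A/ΔP_B = 1.431e+05/2.877e+04 = 4.97.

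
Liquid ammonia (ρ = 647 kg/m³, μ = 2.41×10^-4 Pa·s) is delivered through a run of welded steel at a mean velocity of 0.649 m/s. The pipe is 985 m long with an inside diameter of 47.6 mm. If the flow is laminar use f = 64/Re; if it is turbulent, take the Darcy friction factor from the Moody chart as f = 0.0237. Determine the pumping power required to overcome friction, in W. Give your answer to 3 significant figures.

Reynolds number Re = ρVD/μ = 647 · 0.649 · 0.0476 / 0.000241 = 8.294e+04.
Re > 4000 → turbulent; use the Moody-chart value f = 0.0237.
Darcy-Weisbach: ΔP = f(L/D)(ρV²/2) = 0.0237·(985/0.0476)·(647·0.649²/2) = 0.0237·2.069e+04·136.3 = 6.683e+04 Pa.
Q = V·A = 0.649·0.00178 = 0.001155 m³/s.
Pumping power P = QΔP = 0.001155·6.683e+04 = 77.18 W = 77.2 W.

P ≈ 77.2 W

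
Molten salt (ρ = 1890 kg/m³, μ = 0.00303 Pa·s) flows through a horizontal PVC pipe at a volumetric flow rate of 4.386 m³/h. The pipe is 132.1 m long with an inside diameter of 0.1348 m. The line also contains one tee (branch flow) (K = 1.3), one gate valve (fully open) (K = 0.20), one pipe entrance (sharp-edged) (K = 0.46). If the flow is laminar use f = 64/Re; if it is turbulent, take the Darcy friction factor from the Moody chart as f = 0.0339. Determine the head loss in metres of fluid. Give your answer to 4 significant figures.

h_f ≈ 0.01307 m

Q = 4.386 m³/h = 4.386/3600 = 0.001218 m³/s.
Cross-sectional area A = πD²/4 = π(0.1348)²/4 = 0.01427 m²; mean velocity V = Q/A = 0.001218/0.01427 = 0.08537 m/s.
Reynolds number Re = ρVD/μ = 1890 · 0.08537 · 0.1348 / 0.00303 = 7178.
Re > 4000 → turbulent; use the Moody-chart value f = 0.0339.
Total minor-loss coefficient ΣK = 1·1.3 + 1·0.2 + 1·0.46 = 1.96.
ΔP = [f·L/D + ΣK]·(ρV²/2) = [0.0339·132.1/0.1348 + 1.96]·(1890·0.08537²/2) = [33.22 + 1.96]·6.887 = 242.3 Pa.
Head loss h_f = ΔP/(ρg) = 242.3/(1890·9.81) = 0.01307 m.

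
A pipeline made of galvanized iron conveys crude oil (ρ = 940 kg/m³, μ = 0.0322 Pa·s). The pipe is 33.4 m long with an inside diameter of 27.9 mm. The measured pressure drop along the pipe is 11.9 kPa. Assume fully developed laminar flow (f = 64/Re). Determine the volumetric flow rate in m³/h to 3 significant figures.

Q ≈ 0.592 m³/h

For laminar flow, f = 64/Re with Re = ρVD/μ, so Darcy-Weisbach reduces to ΔP = 32μLV/D². Solving for V: V = ΔP·D²/(32μL) = 1.19e+04·(0.0279)²/(32·0.0322·33.4) = 0.2692 m/s.
Check: Re = ρVD/μ = 940·0.2692·0.0279/0.0322 = 219.2 < 2300, so the laminar assumption holds.
Q = V·A = 0.2692·(π/4·0.0279²) = 0.0001646 m³/s = 0.592 m³/h.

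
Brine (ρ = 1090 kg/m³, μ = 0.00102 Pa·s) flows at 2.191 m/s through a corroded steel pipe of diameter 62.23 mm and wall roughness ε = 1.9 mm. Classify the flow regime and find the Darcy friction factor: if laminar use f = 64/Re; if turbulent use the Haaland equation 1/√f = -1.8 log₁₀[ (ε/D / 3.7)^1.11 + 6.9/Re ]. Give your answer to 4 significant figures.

f ≈ 0.05792

Re = ρVD/μ = 1090·2.191·0.06223/0.00102 = 1.457e+05.
Re > 4000 → turbulent. ε/D = 0.0019/0.06223 = 0.0305; Haaland: 1/√f = -1.8 log₁₀[0.00487 + 4.74e-05] = 4.155, so f = 0.05792.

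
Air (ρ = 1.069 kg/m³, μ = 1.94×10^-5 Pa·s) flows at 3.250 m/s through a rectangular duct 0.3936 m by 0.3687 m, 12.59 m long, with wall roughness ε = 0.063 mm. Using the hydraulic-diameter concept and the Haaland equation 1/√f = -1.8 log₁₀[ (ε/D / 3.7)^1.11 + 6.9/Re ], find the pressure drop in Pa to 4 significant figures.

ΔP ≈ 3.720 Pa

Hydraulic diameter D_h = 4A/P = 4·(0.3936·0.3687)/(2·(0.3936+0.3687)) = 0.5805/1.525 = 0.3807 m.
Re = ρVD_h/μ = 1.069·3.25·0.3807/1.94e-05 = 6.819e+04.
ε/D_h = 6.3e-05/0.3807 = 0.000165; Haaland gives 1/√f = -1.8 log₁₀[1.49e-05+0.000101] = 7.084, so f = 0.01993.
ΔP = f(L/D_h)(ρV²/2) = 0.01993·12.59/0.3807·5.646 = 3.72 Pa.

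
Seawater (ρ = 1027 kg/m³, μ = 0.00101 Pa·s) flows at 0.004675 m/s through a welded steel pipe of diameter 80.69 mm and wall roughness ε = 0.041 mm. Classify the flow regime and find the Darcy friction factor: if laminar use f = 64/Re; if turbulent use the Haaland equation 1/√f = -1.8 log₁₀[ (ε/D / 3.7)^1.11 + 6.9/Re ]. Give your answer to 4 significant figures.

f ≈ 0.1669

Re = ρVD/μ = 1027·0.004675·0.08069/0.00101 = 383.6.
Re < 2300 → laminar, so f = 64/Re = 0.1669 (roughness is irrelevant in laminar flow).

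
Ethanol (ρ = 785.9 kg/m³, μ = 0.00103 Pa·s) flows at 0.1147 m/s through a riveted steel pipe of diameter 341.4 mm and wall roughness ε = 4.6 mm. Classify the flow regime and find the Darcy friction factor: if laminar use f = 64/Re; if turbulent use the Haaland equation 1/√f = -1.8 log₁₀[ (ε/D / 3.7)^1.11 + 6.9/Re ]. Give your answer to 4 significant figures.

Re = ρVD/μ = 785.9·0.1147·0.3414/0.00103 = 2.988e+04.
Re > 4000 → turbulent. ε/D = 0.0046/0.3414 = 0.0135; Haaland: 1/√f = -1.8 log₁₀[0.00196 + 0.000231] = 4.786, so f = 0.04366.

f ≈ 0.04366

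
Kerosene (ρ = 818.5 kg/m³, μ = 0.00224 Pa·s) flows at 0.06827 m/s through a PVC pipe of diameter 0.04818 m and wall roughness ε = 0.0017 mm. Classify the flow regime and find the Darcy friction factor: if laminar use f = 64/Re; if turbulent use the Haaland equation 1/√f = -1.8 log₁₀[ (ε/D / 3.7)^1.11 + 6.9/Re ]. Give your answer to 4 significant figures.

f ≈ 0.05325

Re = ρVD/μ = 818.5·0.06827·0.04818/0.00224 = 1202.
Re < 2300 → laminar, so f = 64/Re = 0.05325 (roughness is irrelevant in laminar flow).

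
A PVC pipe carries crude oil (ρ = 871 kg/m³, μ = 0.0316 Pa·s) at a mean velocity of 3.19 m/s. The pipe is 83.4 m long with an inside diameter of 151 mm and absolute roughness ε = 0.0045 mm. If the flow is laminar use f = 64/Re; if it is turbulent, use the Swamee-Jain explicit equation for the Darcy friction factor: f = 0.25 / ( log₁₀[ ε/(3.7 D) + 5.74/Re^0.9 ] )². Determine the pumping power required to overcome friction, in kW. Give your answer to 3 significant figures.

Reynolds number Re = ρVD/μ = 871 · 3.19 · 0.151 / 0.0316 = 1.328e+04.
Re > 4000 → turbulent. Relative roughness ε/D = 4.5e-06/0.151 = 2.98e-05. Swamee-Jain: f = 0.25/(log₁₀[2.98e-05/3.7 + 5.74/1.328e+04^0.9])² = 0.25/(log₁₀[8.05e-06 + 0.00112])² = 0.25/(-2.949)² = 0.02875.
Darcy-Weisbach: ΔP = f(L/D)(ρV²/2) = 0.02875·(83.4/0.151)·(871·3.19²/2) = 0.02875·552.3·4432 = 7.038e+04 Pa.
Q = V·A = 3.19·0.01791 = 0.05713 m³/s.
Pumping power P = QΔP = 0.05713·7.038e+04 = 4020 W = 4.02 kW.

P ≈ 4.02 kW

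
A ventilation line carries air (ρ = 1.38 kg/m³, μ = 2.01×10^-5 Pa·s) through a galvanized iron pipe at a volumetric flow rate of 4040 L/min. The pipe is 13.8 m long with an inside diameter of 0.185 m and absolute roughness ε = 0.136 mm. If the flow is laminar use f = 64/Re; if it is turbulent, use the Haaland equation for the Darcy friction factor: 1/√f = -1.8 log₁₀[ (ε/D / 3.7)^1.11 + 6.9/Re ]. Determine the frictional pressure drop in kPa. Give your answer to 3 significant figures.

Q = 4040 L/min = 4040/60000 = 0.06733 m³/s.
Cross-sectional area A = πD²/4 = π(0.185)²/4 = 0.02688 m²; mean velocity V = Q/A = 0.06733/0.02688 = 2.505 m/s.
Reynolds number Re = ρVD/μ = 1.38 · 2.505 · 0.185 / 2.01e-05 = 3.182e+04.
Re > 4000 → turbulent. Relative roughness ε/D = 0.000136/0.185 = 0.000735. Haaland: 1/√f = -1.8 log₁₀[(0.000735/3.7)^1.11 + 6.9/3.182e+04] = -1.8 log₁₀[7.78e-05 + 0.000217] = 6.355, so f = 0.02476.
Darcy-Weisbach: ΔP = f(L/D)(ρV²/2) = 0.02476·(13.8/0.185)·(1.38·2.505²/2) = 0.02476·74.59·4.33 = 7.996 Pa.
ΔP = 7.996 Pa = 0.00800 kPa.

ΔP ≈ 0.00800 kPa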